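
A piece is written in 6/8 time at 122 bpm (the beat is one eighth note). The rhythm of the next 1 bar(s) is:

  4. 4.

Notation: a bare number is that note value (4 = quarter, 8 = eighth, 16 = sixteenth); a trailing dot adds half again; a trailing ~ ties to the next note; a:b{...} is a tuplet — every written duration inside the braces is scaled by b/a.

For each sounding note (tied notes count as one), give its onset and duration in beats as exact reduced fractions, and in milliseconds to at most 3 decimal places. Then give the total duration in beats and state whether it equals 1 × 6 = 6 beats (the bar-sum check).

1) 0.0ms=0b +1475.41ms=3b
2) 1475.41ms=3b +1475.41ms=3b
Σ=6b of 6 (122bpm 6/8) — PASS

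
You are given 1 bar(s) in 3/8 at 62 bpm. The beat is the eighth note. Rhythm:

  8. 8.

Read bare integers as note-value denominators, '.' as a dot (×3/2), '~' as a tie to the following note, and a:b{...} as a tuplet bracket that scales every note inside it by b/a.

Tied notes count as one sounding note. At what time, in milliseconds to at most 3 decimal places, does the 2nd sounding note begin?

note 2 onset = 3/2b = 1451.613ms

1. 0.0ms @ 0 + 1451.613ms (3/2)
2. 1451.613ms @ 3/2 + 1451.613ms (3/2)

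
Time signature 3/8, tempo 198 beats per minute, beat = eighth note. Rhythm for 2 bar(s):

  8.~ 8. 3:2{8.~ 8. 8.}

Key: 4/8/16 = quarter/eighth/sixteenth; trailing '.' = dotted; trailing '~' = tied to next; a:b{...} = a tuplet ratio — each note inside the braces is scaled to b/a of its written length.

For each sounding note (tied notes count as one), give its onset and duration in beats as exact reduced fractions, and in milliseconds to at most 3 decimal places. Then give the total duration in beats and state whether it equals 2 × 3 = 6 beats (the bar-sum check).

1) 0.0ms=0b +909.091ms=3b
2) 909.091ms=3b +606.061ms=2b
3) 1515.152ms=5b +303.03ms=1b
Σ=6b of 6 (198bpm 3/8) — PASS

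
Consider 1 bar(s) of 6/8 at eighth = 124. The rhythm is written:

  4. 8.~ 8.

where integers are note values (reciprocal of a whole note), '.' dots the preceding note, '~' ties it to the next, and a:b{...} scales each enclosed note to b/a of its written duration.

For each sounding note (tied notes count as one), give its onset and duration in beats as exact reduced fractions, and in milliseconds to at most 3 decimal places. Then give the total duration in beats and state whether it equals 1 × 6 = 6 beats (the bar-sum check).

1) 0.0ms=0b +1451.613ms=3b
2) 1451.613ms=3b +1451.613ms=3b
Σ=6b of 6 (124bpm 6/8) — PASS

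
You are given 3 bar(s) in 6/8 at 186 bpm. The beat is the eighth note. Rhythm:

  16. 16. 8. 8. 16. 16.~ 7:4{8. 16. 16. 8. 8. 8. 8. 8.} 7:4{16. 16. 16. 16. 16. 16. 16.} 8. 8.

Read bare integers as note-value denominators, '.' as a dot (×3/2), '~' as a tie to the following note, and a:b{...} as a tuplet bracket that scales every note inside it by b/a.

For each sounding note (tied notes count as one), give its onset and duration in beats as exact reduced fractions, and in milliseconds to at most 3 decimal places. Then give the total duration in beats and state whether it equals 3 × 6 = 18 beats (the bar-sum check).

1) 0.0ms=0b +241.935ms=3/4b
2) 241.935ms=3/4b +241.935ms=3/4b
3) 483.871ms=3/2b +483.871ms=3/2b
4) 967.742ms=3b +483.871ms=3/2b
5) 1451.613ms=9/2b +241.935ms=3/4b
6) 1693.548ms=21/4b +518.433ms=45/28b
7) 2211.982ms=48/7b +138.249ms=3/7b
8) 2350.23ms=51/7b +138.249ms=3/7b
9) 2488.479ms=54/7b +276.498ms=6/7b
10) 2764.977ms=60/7b +276.498ms=6/7b
11) 3041.475ms=66/7b +276.498ms=6/7b
12) 3317.972ms=72/7b +276.498ms=6/7b
13) 3594.47ms=78/7b +276.498ms=6/7b
14) 3870.968ms=12b +138.249ms=3/7b
15) 4009.217ms=87/7b +138.249ms=3/7b
16) 4147.465ms=90/7b +138.249ms=3/7b
17) 4285.714ms=93/7b +138.249ms=3/7b
18) 4423.963ms=96/7b +138.249ms=3/7b
19) 4562.212ms=99/7b +138.249ms=3/7b
20) 4700.461ms=102/7b +138.249ms=3/7b
21) 4838.71ms=15b +483.871ms=3/2b
22) 5322.581ms=33/2b +483.871ms=3/2b
Σ=18b of 18 (186bpm 6/8) — PASS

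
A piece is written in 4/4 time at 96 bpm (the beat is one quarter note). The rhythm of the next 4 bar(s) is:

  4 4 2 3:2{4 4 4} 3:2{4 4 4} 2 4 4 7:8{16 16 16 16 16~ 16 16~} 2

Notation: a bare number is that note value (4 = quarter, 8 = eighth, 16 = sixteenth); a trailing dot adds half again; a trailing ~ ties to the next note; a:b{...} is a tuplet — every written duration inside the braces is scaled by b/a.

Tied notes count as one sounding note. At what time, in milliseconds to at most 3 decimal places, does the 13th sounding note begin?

1. 0.0ms @ 0 + 625.0ms (1)
2. 625.0ms @ 1 + 625.0ms (1)
3. 1250.0ms @ 2 + 1250.0ms (2)
4. 2500.0ms @ 4 + 416.667ms (2/3)
5. 2916.667ms @ 14/3 + 416.667ms (2/3)
6. 3333.333ms @ 16/3 + 416.667ms (2/3)
7. 3750.0ms @ 6 + 416.667ms (2/3)
8. 4166.667ms @ 20/3 + 416.667ms (2/3)
9. 4583.333ms @ 22/3 + 416.667ms (2/3)
10. 5000.0ms @ 8 + 1250.0ms (2)
11. 6250.0ms @ 10 + 625.0ms (1)
12. 6875.0ms @ 11 + 625.0ms (1)
13. 7500.0ms @ 12 + 178.571ms (2/7)
14. 7678.571ms @ 86/7 + 178.571ms (2/7)
15. 7857.143ms @ 88/7 + 178.571ms (2/7)
16. 8035.714ms @ 90/7 + 178.571ms (2/7)
17. 8214.286ms @ 92/7 + 357.143ms (4/7)
18. 8571.429ms @ 96/7 + 1428.571ms (16/7)

note 13 onset = 12b = 7500.0ms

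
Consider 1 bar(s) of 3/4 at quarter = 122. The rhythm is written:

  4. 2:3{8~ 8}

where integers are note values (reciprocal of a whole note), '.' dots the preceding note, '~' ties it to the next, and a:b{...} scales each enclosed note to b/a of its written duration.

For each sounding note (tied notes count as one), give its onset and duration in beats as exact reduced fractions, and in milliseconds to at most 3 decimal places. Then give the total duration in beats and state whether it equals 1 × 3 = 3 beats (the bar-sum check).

1) 0.0ms=0b +737.705ms=3/2b
2) 737.705ms=3/2b +737.705ms=3/2b
Σ=3b of 3 (122bpm 3/4) — PASS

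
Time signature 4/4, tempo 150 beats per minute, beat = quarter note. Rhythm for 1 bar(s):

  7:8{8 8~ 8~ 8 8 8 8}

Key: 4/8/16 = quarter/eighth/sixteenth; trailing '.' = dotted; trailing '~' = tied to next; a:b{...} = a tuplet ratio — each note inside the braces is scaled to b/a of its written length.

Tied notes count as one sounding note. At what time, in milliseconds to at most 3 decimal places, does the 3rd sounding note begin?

1. 0.0ms @ 0 + 228.571ms (4/7)
2. 228.571ms @ 4/7 + 685.714ms (12/7)
3. 914.286ms @ 16/7 + 228.571ms (4/7)
4. 1142.857ms @ 20/7 + 228.571ms (4/7)
5. 1371.429ms @ 24/7 + 228.571ms (4/7)

note 3 onset = 16/7b = 914.286ms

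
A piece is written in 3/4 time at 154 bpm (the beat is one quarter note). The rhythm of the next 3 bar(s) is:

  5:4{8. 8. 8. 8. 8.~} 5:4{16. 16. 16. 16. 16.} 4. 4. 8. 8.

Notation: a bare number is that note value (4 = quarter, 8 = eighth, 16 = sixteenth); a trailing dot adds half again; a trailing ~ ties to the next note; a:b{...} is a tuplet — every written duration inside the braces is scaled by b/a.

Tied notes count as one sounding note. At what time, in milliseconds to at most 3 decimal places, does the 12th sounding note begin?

note 12 onset = 15/2b = 2922.078ms

1. 0.0ms @ 0 + 233.766ms (3/5)
2. 233.766ms @ 3/5 + 233.766ms (3/5)
3. 467.532ms @ 6/5 + 233.766ms (3/5)
4. 701.299ms @ 9/5 + 233.766ms (3/5)
5. 935.065ms @ 12/5 + 350.649ms (9/10)
6. 1285.714ms @ 33/10 + 116.883ms (3/10)
7. 1402.597ms @ 18/5 + 116.883ms (3/10)
8. 1519.481ms @ 39/10 + 116.883ms (3/10)
9. 1636.364ms @ 21/5 + 116.883ms (3/10)
10. 1753.247ms @ 9/2 + 584.416ms (3/2)
11. 2337.662ms @ 6 + 584.416ms (3/2)
12. 2922.078ms @ 15/2 + 292.208ms (3/4)
13. 3214.286ms @ 33/4 + 292.208ms (3/4)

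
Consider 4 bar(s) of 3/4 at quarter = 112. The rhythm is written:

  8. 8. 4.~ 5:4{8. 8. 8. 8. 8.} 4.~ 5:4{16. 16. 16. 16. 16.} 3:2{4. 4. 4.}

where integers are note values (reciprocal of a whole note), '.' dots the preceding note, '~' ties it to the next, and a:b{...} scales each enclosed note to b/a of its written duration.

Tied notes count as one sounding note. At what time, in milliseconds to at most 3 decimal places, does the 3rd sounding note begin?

1. 0.0ms @ 0 + 401.786ms (3/4)
2. 401.786ms @ 3/4 + 401.786ms (3/4)
3. 803.571ms @ 3/2 + 1125.0ms (21/10)
4. 1928.571ms @ 18/5 + 321.429ms (3/5)
5. 2250.0ms @ 21/5 + 321.429ms (3/5)
6. 2571.429ms @ 24/5 + 321.429ms (3/5)
7. 2892.857ms @ 27/5 + 321.429ms (3/5)
8. 3214.286ms @ 6 + 964.286ms (9/5)
9. 4178.571ms @ 39/5 + 160.714ms (3/10)
10. 4339.286ms @ 81/10 + 160.714ms (3/10)
11. 4500.0ms @ 42/5 + 160.714ms (3/10)
12. 4660.714ms @ 87/10 + 160.714ms (3/10)
13. 4821.429ms @ 9 + 535.714ms (1)
14. 5357.143ms @ 10 + 535.714ms (1)
15. 5892.857ms @ 11 + 535.714ms (1)

note 3 onset = 3/2b = 803.571ms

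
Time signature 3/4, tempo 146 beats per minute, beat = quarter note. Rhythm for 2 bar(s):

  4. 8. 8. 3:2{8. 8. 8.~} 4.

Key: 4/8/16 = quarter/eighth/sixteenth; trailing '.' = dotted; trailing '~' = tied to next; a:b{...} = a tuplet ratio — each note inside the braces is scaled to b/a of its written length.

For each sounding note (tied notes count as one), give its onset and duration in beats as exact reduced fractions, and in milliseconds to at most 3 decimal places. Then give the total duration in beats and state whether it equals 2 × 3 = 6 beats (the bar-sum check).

1) 0.0ms=0b +616.438ms=3/2b
2) 616.438ms=3/2b +308.219ms=3/4b
3) 924.658ms=9/4b +308.219ms=3/4b
4) 1232.877ms=3b +205.479ms=1/2b
5) 1438.356ms=7/2b +205.479ms=1/2b
6) 1643.836ms=4b +821.918ms=2b
Σ=6b of 6 (146bpm 3/4) — PASS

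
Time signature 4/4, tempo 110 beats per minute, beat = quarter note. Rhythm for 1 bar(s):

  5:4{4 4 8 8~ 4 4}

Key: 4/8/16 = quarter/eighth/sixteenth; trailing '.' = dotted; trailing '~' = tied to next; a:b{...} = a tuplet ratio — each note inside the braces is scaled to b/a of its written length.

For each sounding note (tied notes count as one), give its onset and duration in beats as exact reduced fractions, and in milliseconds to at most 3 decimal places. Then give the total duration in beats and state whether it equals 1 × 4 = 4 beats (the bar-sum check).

1) 0.0ms=0b +436.364ms=4/5b
2) 436.364ms=4/5b +436.364ms=4/5b
3) 872.727ms=8/5b +218.182ms=2/5b
4) 1090.909ms=2b +654.545ms=6/5b
5) 1745.455ms=16/5b +436.364ms=4/5b
Σ=4b of 4 (110bpm 4/4) — PASS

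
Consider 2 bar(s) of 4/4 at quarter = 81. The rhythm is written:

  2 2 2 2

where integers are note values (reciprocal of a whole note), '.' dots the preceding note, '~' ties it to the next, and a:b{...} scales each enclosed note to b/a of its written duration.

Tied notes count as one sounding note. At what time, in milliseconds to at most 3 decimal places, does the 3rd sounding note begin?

1. 0.0ms @ 0 + 1481.481ms (2)
2. 1481.481ms @ 2 + 1481.481ms (2)
3. 2962.963ms @ 4 + 1481.481ms (2)
4. 4444.444ms @ 6 + 1481.481ms (2)

note 3 onset = 4b = 2962.963ms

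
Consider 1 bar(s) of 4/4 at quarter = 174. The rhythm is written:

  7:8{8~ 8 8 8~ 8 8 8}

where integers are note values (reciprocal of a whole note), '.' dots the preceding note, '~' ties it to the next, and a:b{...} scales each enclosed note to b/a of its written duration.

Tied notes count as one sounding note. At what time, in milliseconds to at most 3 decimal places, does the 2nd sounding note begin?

note 2 onset = 8/7b = 394.089ms

1. 0.0ms @ 0 + 394.089ms (8/7)
2. 394.089ms @ 8/7 + 197.044ms (4/7)
3. 591.133ms @ 12/7 + 394.089ms (8/7)
4. 985.222ms @ 20/7 + 197.044ms (4/7)
5. 1182.266ms @ 24/7 + 197.044ms (4/7)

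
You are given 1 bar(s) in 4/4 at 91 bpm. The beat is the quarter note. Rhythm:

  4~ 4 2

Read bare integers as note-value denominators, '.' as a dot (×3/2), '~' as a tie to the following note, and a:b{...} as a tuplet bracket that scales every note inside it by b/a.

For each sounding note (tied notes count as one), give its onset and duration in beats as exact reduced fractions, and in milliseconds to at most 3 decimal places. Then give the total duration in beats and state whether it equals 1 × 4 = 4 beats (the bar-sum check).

1) 0.0ms=0b +1318.681ms=2b
2) 1318.681ms=2b +1318.681ms=2b
Σ=4b of 4 (91bpm 4/4) — PASS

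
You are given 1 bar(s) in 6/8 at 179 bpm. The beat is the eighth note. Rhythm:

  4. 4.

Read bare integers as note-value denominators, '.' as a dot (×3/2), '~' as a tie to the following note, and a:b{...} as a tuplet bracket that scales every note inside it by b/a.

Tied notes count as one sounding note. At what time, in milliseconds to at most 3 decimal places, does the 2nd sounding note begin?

note 2 onset = 3b = 1005.587ms

1. 0.0ms @ 0 + 1005.587ms (3)
2. 1005.587ms @ 3 + 1005.587ms (3)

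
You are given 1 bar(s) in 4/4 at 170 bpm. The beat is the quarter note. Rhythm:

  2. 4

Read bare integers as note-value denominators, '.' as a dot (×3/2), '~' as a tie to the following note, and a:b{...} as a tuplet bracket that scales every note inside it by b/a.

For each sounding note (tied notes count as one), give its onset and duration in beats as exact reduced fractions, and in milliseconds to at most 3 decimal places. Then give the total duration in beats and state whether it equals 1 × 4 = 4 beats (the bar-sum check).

1) 0.0ms=0b +1058.824ms=3b
2) 1058.824ms=3b +352.941ms=1b
Σ=4b of 4 (170bpm 4/4) — PASS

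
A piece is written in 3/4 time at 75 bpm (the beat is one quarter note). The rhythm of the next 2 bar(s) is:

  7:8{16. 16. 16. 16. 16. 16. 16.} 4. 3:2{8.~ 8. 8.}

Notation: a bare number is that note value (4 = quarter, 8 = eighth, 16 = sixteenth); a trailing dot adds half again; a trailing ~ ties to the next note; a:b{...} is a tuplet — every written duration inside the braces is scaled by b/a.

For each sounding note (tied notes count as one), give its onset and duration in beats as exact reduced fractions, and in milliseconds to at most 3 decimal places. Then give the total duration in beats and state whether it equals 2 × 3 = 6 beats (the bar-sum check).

1) 0.0ms=0b +342.857ms=3/7b
2) 342.857ms=3/7b +342.857ms=3/7b
3) 685.714ms=6/7b +342.857ms=3/7b
4) 1028.571ms=9/7b +342.857ms=3/7b
5) 1371.429ms=12/7b +342.857ms=3/7b
6) 1714.286ms=15/7b +342.857ms=3/7b
7) 2057.143ms=18/7b +342.857ms=3/7b
8) 2400.0ms=3b +1200.0ms=3/2b
9) 3600.0ms=9/2b +800.0ms=1b
10) 4400.0ms=11/2b +400.0ms=1/2b
Σ=6b of 6 (75bpm 3/4) — PASS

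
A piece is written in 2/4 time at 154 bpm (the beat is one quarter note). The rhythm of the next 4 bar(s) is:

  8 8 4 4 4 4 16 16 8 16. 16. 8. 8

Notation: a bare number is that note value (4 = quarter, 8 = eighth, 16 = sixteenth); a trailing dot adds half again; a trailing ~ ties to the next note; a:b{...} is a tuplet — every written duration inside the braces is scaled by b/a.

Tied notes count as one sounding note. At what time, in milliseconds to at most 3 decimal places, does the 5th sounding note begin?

note 5 onset = 3b = 1168.831ms

1. 0.0ms @ 0 + 194.805ms (1/2)
2. 194.805ms @ 1/2 + 194.805ms (1/2)
3. 389.61ms @ 1 + 389.61ms (1)
4. 779.221ms @ 2 + 389.61ms (1)
5. 1168.831ms @ 3 + 389.61ms (1)
6. 1558.442ms @ 4 + 389.61ms (1)
7. 1948.052ms @ 5 + 97.403ms (1/4)
8. 2045.455ms @ 21/4 + 97.403ms (1/4)
9. 2142.857ms @ 11/2 + 194.805ms (1/2)
10. 2337.662ms @ 6 + 146.104ms (3/8)
11. 2483.766ms @ 51/8 + 146.104ms (3/8)
12. 2629.87ms @ 27/4 + 292.208ms (3/4)
13. 2922.078ms @ 15/2 + 194.805ms (1/2)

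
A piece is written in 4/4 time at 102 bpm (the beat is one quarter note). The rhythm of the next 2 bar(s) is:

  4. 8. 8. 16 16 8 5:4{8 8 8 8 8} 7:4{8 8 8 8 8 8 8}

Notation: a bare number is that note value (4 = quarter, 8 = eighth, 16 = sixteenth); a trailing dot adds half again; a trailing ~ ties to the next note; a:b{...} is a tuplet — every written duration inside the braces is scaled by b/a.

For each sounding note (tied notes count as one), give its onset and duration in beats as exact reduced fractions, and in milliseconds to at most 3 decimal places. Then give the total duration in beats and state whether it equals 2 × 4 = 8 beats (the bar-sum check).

1) 0.0ms=0b +882.353ms=3/2b
2) 882.353ms=3/2b +441.176ms=3/4b
3) 1323.529ms=9/4b +441.176ms=3/4b
4) 1764.706ms=3b +147.059ms=1/4b
5) 1911.765ms=13/4b +147.059ms=1/4b
6) 2058.824ms=7/2b +294.118ms=1/2b
7) 2352.941ms=4b +235.294ms=2/5b
8) 2588.235ms=22/5b +235.294ms=2/5b
9) 2823.529ms=24/5b +235.294ms=2/5b
10) 3058.824ms=26/5b +235.294ms=2/5b
11) 3294.118ms=28/5b +235.294ms=2/5b
12) 3529.412ms=6b +168.067ms=2/7b
13) 3697.479ms=44/7b +168.067ms=2/7b
14) 3865.546ms=46/7b +168.067ms=2/7b
15) 4033.613ms=48/7b +168.067ms=2/7b
16) 4201.681ms=50/7b +168.067ms=2/7b
17) 4369.748ms=52/7b +168.067ms=2/7b
18) 4537.815ms=54/7b +168.067ms=2/7b
Σ=8b of 8 (102bpm 4/4) — PASS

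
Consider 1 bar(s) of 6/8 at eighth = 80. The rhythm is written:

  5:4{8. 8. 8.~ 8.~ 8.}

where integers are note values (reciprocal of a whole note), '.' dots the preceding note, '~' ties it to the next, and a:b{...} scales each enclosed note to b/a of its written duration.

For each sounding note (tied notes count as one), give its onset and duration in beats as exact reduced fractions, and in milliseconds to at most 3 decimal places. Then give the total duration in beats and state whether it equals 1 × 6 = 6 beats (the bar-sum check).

1) 0.0ms=0b +900.0ms=6/5b
2) 900.0ms=6/5b +900.0ms=6/5b
3) 1800.0ms=12/5b +2700.0ms=18/5b
Σ=6b of 6 (80bpm 6/8) — PASS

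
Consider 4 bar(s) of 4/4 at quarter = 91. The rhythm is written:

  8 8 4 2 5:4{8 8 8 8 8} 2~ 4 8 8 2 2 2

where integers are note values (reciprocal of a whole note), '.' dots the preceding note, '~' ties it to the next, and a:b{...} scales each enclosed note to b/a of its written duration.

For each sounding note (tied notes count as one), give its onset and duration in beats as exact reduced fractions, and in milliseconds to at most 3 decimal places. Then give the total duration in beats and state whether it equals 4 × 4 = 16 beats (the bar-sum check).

1) 0.0ms=0b +329.67ms=1/2b
2) 329.67ms=1/2b +329.67ms=1/2b
3) 659.341ms=1b +659.341ms=1b
4) 1318.681ms=2b +1318.681ms=2b
5) 2637.363ms=4b +263.736ms=2/5b
6) 2901.099ms=22/5b +263.736ms=2/5b
7) 3164.835ms=24/5b +263.736ms=2/5b
8) 3428.571ms=26/5b +263.736ms=2/5b
9) 3692.308ms=28/5b +263.736ms=2/5b
10) 3956.044ms=6b +1978.022ms=3b
11) 5934.066ms=9b +329.67ms=1/2b
12) 6263.736ms=19/2b +329.67ms=1/2b
13) 6593.407ms=10b +1318.681ms=2b
14) 7912.088ms=12b +1318.681ms=2b
15) 9230.769ms=14b +1318.681ms=2b
Σ=16b of 16 (91bpm 4/4) — PASS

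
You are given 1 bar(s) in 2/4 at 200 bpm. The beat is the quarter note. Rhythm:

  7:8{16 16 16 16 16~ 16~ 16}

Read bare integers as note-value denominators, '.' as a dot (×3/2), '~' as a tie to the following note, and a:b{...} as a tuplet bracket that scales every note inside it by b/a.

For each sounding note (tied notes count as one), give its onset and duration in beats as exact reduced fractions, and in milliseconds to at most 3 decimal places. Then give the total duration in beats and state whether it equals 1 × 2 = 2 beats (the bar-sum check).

1) 0.0ms=0b +85.714ms=2/7b
2) 85.714ms=2/7b +85.714ms=2/7b
3) 171.429ms=4/7b +85.714ms=2/7b
4) 257.143ms=6/7b +85.714ms=2/7b
5) 342.857ms=8/7b +257.143ms=6/7b
Σ=2b of 2 (200bpm 2/4) — PASS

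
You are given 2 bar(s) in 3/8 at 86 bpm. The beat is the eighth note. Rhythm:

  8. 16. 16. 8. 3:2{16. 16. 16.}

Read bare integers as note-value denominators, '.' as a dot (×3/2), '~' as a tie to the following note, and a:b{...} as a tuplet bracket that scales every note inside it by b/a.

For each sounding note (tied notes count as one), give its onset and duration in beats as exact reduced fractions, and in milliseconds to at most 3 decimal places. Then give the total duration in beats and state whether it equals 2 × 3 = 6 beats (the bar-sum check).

1) 0.0ms=0b +1046.512ms=3/2b
2) 1046.512ms=3/2b +523.256ms=3/4b
3) 1569.767ms=9/4b +523.256ms=3/4b
4) 2093.023ms=3b +1046.512ms=3/2b
5) 3139.535ms=9/2b +348.837ms=1/2b
6) 3488.372ms=5b +348.837ms=1/2b
7) 3837.209ms=11/2b +348.837ms=1/2b
Σ=6b of 6 (86bpm 3/8) — PASS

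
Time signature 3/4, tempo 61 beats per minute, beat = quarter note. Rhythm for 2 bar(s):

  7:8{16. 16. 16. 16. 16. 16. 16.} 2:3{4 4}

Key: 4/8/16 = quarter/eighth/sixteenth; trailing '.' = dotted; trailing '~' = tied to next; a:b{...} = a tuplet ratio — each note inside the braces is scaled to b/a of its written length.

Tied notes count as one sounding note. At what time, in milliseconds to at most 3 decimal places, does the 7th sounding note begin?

note 7 onset = 18/7b = 2529.274ms

1. 0.0ms @ 0 + 421.546ms (3/7)
2. 421.546ms @ 3/7 + 421.546ms (3/7)
3. 843.091ms @ 6/7 + 421.546ms (3/7)
4. 1264.637ms @ 9/7 + 421.546ms (3/7)
5. 1686.183ms @ 12/7 + 421.546ms (3/7)
6. 2107.728ms @ 15/7 + 421.546ms (3/7)
7. 2529.274ms @ 18/7 + 421.546ms (3/7)
8. 2950.82ms @ 3 + 1475.41ms (3/2)
9. 4426.23ms @ 9/2 + 1475.41ms (3/2)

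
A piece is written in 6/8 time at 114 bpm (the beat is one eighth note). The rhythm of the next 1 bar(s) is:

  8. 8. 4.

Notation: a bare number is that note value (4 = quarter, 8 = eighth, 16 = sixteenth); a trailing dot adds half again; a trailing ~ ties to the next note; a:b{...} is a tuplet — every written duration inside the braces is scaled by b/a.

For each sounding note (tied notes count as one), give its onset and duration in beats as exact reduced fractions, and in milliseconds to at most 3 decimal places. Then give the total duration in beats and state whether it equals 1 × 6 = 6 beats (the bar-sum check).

1) 0.0ms=0b +789.474ms=3/2b
2) 789.474ms=3/2b +789.474ms=3/2b
3) 1578.947ms=3b +1578.947ms=3b
Σ=6b of 6 (114bpm 6/8) — PASS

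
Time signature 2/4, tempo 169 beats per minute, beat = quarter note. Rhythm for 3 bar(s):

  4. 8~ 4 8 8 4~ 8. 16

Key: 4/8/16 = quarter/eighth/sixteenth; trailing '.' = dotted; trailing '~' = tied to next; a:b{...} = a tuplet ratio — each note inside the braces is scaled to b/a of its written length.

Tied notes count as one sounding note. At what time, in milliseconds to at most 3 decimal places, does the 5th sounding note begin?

1. 0.0ms @ 0 + 532.544ms (3/2)
2. 532.544ms @ 3/2 + 532.544ms (3/2)
3. 1065.089ms @ 3 + 177.515ms (1/2)
4. 1242.604ms @ 7/2 + 177.515ms (1/2)
5. 1420.118ms @ 4 + 621.302ms (7/4)
6. 2041.42ms @ 23/4 + 88.757ms (1/4)

note 5 onset = 4b = 1420.118ms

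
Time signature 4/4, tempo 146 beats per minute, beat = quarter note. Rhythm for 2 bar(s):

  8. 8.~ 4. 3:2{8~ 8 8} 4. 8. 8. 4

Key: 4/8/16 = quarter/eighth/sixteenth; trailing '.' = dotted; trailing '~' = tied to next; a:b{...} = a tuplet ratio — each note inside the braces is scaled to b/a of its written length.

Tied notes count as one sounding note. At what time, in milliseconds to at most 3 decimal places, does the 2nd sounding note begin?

1. 0.0ms @ 0 + 308.219ms (3/4)
2. 308.219ms @ 3/4 + 924.658ms (9/4)
3. 1232.877ms @ 3 + 273.973ms (2/3)
4. 1506.849ms @ 11/3 + 136.986ms (1/3)
5. 1643.836ms @ 4 + 616.438ms (3/2)
6. 2260.274ms @ 11/2 + 308.219ms (3/4)
7. 2568.493ms @ 25/4 + 308.219ms (3/4)
8. 2876.712ms @ 7 + 410.959ms (1)

note 2 onset = 3/4b = 308.219ms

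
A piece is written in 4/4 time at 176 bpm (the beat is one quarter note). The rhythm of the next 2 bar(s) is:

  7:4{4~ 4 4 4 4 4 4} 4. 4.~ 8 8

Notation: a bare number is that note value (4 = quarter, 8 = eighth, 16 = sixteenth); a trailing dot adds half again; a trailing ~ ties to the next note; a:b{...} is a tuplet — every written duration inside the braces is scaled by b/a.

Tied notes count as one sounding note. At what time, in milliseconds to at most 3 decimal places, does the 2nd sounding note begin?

note 2 onset = 8/7b = 389.61ms

1. 0.0ms @ 0 + 389.61ms (8/7)
2. 389.61ms @ 8/7 + 194.805ms (4/7)
3. 584.416ms @ 12/7 + 194.805ms (4/7)
4. 779.221ms @ 16/7 + 194.805ms (4/7)
5. 974.026ms @ 20/7 + 194.805ms (4/7)
6. 1168.831ms @ 24/7 + 194.805ms (4/7)
7. 1363.636ms @ 4 + 511.364ms (3/2)
8. 1875.0ms @ 11/2 + 681.818ms (2)
9. 2556.818ms @ 15/2 + 170.455ms (1/2)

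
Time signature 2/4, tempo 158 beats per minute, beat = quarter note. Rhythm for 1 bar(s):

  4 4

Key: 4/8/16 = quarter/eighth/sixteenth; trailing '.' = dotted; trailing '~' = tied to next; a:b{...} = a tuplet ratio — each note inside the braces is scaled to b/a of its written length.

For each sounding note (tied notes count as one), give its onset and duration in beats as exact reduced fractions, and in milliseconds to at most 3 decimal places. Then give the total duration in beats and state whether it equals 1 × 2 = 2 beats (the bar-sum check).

1) 0.0ms=0b +379.747ms=1b
2) 379.747ms=1b +379.747ms=1b
Σ=2b of 2 (158bpm 2/4) — PASS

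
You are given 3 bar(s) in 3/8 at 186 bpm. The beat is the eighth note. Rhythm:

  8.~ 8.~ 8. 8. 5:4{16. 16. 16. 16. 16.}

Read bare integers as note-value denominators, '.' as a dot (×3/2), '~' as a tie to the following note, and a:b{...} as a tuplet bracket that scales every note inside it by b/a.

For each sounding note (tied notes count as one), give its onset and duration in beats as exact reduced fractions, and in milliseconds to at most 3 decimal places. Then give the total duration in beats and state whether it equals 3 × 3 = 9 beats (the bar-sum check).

1) 0.0ms=0b +1451.613ms=9/2b
2) 1451.613ms=9/2b +483.871ms=3/2b
3) 1935.484ms=6b +193.548ms=3/5b
4) 2129.032ms=33/5b +193.548ms=3/5b
5) 2322.581ms=36/5b +193.548ms=3/5b
6) 2516.129ms=39/5b +193.548ms=3/5b
7) 2709.677ms=42/5b +193.548ms=3/5b
Σ=9b of 9 (186bpm 3/8) — PASS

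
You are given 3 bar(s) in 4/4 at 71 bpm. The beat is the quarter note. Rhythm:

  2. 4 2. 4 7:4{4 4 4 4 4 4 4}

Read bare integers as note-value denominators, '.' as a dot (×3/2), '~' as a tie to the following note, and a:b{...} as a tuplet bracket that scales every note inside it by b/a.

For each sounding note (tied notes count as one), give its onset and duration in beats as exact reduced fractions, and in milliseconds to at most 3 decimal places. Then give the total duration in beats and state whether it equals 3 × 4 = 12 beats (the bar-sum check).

1) 0.0ms=0b +2535.211ms=3b
2) 2535.211ms=3b +845.07ms=1b
3) 3380.282ms=4b +2535.211ms=3b
4) 5915.493ms=7b +845.07ms=1b
5) 6760.563ms=8b +482.897ms=4/7b
6) 7243.461ms=60/7b +482.897ms=4/7b
7) 7726.358ms=64/7b +482.897ms=4/7b
8) 8209.256ms=68/7b +482.897ms=4/7b
9) 8692.153ms=72/7b +482.897ms=4/7b
10) 9175.05ms=76/7b +482.897ms=4/7b
11) 9657.948ms=80/7b +482.897ms=4/7b
Σ=12b of 12 (71bpm 4/4) — PASS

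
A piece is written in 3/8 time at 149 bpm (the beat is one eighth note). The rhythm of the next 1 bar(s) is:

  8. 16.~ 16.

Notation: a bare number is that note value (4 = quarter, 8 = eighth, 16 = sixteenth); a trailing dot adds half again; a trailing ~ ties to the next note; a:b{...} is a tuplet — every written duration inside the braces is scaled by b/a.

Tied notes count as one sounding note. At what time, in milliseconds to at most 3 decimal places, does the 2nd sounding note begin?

1. 0.0ms @ 0 + 604.027ms (3/2)
2. 604.027ms @ 3/2 + 604.027ms (3/2)

note 2 onset = 3/2b = 604.027ms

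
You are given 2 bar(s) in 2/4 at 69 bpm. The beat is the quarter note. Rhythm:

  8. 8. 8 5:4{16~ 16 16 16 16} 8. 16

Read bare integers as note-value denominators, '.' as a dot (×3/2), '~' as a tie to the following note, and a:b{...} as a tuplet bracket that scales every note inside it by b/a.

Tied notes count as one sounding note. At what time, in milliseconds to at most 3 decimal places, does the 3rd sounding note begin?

note 3 onset = 3/2b = 1304.348ms

1. 0.0ms @ 0 + 652.174ms (3/4)
2. 652.174ms @ 3/4 + 652.174ms (3/4)
3. 1304.348ms @ 3/2 + 434.783ms (1/2)
4. 1739.13ms @ 2 + 347.826ms (2/5)
5. 2086.957ms @ 12/5 + 173.913ms (1/5)
6. 2260.87ms @ 13/5 + 173.913ms (1/5)
7. 2434.783ms @ 14/5 + 173.913ms (1/5)
8. 2608.696ms @ 3 + 652.174ms (3/4)
9. 3260.87ms @ 15/4 + 217.391ms (1/4)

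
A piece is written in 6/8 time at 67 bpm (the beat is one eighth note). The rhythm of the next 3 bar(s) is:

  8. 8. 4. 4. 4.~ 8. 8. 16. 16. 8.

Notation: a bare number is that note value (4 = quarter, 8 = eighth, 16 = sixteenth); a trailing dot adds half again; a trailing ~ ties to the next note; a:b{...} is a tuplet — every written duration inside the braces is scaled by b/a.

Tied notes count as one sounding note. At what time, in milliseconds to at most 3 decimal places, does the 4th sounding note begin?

note 4 onset = 6b = 5373.134ms

1. 0.0ms @ 0 + 1343.284ms (3/2)
2. 1343.284ms @ 3/2 + 1343.284ms (3/2)
3. 2686.567ms @ 3 + 2686.567ms (3)
4. 5373.134ms @ 6 + 2686.567ms (3)
5. 8059.701ms @ 9 + 4029.851ms (9/2)
6. 12089.552ms @ 27/2 + 1343.284ms (3/2)
7. 13432.836ms @ 15 + 671.642ms (3/4)
8. 14104.478ms @ 63/4 + 671.642ms (3/4)
9. 14776.119ms @ 33/2 + 1343.284ms (3/2)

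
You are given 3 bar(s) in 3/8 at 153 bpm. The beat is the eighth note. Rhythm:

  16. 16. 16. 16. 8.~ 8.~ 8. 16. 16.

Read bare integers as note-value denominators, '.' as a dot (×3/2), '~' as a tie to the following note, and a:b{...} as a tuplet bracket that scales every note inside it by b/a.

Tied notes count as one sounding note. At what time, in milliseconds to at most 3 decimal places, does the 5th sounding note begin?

note 5 onset = 3b = 1176.471ms

1. 0.0ms @ 0 + 294.118ms (3/4)
2. 294.118ms @ 3/4 + 294.118ms (3/4)
3. 588.235ms @ 3/2 + 294.118ms (3/4)
4. 882.353ms @ 9/4 + 294.118ms (3/4)
5. 1176.471ms @ 3 + 1764.706ms (9/2)
6. 2941.176ms @ 15/2 + 294.118ms (3/4)
7. 3235.294ms @ 33/4 + 294.118ms (3/4)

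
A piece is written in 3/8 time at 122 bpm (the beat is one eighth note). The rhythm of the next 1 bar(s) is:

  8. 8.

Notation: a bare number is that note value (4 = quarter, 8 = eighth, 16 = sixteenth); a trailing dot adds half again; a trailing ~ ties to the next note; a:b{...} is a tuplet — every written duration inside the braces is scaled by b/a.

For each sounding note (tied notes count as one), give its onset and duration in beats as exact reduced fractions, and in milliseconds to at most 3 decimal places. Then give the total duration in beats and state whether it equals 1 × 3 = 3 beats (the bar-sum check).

1) 0.0ms=0b +737.705ms=3/2b
2) 737.705ms=3/2b +737.705ms=3/2b
Σ=3b of 3 (122bpm 3/8) — PASS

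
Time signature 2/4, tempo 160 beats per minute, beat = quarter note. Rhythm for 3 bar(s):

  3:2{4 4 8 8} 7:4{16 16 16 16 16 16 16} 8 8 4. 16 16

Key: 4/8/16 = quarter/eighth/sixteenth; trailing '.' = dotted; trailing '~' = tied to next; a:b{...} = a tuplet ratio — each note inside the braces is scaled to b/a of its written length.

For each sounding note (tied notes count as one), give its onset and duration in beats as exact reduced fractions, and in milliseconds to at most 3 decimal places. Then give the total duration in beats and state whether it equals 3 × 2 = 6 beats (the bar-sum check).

1) 0.0ms=0b +250.0ms=2/3b
2) 250.0ms=2/3b +250.0ms=2/3b
3) 500.0ms=4/3b +125.0ms=1/3b
4) 625.0ms=5/3b +125.0ms=1/3b
5) 750.0ms=2b +53.571ms=1/7b
6) 803.571ms=15/7b +53.571ms=1/7b
7) 857.143ms=16/7b +53.571ms=1/7b
8) 910.714ms=17/7b +53.571ms=1/7b
9) 964.286ms=18/7b +53.571ms=1/7b
10) 1017.857ms=19/7b +53.571ms=1/7b
11) 1071.429ms=20/7b +53.571ms=1/7b
12) 1125.0ms=3b +187.5ms=1/2b
13) 1312.5ms=7/2b +187.5ms=1/2b
14) 1500.0ms=4b +562.5ms=3/2b
15) 2062.5ms=11/2b +93.75ms=1/4b
16) 2156.25ms=23/4b +93.75ms=1/4b
Σ=6b of 6 (160bpm 2/4) — PASS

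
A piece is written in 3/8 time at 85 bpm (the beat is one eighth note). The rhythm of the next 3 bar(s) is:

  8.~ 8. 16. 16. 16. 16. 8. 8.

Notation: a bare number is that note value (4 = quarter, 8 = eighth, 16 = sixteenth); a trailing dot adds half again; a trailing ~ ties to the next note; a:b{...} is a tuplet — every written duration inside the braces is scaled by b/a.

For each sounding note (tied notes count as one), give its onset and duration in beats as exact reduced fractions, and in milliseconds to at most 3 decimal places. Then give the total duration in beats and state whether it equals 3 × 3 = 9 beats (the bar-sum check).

1) 0.0ms=0b +2117.647ms=3b
2) 2117.647ms=3b +529.412ms=3/4b
3) 2647.059ms=15/4b +529.412ms=3/4b
4) 3176.471ms=9/2b +529.412ms=3/4b
5) 3705.882ms=21/4b +529.412ms=3/4b
6) 4235.294ms=6b +1058.824ms=3/2b
7) 5294.118ms=15/2b +1058.824ms=3/2b
Σ=9b of 9 (85bpm 3/8) — PASS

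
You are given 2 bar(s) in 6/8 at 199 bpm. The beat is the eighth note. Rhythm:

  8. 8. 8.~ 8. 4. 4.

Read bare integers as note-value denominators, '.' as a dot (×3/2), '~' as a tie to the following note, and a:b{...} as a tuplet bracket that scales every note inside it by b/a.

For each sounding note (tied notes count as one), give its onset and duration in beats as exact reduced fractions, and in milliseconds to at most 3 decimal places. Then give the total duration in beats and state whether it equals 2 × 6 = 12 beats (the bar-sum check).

1) 0.0ms=0b +452.261ms=3/2b
2) 452.261ms=3/2b +452.261ms=3/2b
3) 904.523ms=3b +904.523ms=3b
4) 1809.045ms=6b +904.523ms=3b
5) 2713.568ms=9b +904.523ms=3b
Σ=12b of 12 (199bpm 6/8) — PASS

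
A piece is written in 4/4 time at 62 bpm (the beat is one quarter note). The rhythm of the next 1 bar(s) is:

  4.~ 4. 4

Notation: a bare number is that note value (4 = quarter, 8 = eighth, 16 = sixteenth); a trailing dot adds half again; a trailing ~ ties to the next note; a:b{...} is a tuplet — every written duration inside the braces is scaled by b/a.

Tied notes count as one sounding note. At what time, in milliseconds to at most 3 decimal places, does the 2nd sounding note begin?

note 2 onset = 3b = 2903.226ms

1. 0.0ms @ 0 + 2903.226ms (3)
2. 2903.226ms @ 3 + 967.742ms (1)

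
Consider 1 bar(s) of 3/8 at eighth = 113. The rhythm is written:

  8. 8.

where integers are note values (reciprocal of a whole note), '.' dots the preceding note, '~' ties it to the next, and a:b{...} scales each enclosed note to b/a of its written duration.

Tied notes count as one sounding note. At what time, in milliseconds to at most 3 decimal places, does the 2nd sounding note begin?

note 2 onset = 3/2b = 796.46ms

1. 0.0ms @ 0 + 796.46ms (3/2)
2. 796.46ms @ 3/2 + 796.46ms (3/2)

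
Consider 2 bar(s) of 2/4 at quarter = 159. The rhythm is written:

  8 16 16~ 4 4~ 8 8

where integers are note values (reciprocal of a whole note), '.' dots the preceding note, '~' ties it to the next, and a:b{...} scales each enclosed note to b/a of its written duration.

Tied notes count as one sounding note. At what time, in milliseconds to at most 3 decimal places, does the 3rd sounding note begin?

note 3 onset = 3/4b = 283.019ms

1. 0.0ms @ 0 + 188.679ms (1/2)
2. 188.679ms @ 1/2 + 94.34ms (1/4)
3. 283.019ms @ 3/4 + 471.698ms (5/4)
4. 754.717ms @ 2 + 566.038ms (3/2)
5. 1320.755ms @ 7/2 + 188.679ms (1/2)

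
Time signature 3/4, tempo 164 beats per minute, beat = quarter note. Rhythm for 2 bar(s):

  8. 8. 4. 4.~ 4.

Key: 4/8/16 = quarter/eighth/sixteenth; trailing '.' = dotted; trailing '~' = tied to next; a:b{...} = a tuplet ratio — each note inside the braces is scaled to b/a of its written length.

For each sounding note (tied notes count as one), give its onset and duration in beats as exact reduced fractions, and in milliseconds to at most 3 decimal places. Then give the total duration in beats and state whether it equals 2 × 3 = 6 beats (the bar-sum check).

1) 0.0ms=0b +274.39ms=3/4b
2) 274.39ms=3/4b +274.39ms=3/4b
3) 548.78ms=3/2b +548.78ms=3/2b
4) 1097.561ms=3b +1097.561ms=3b
Σ=6b of 6 (164bpm 3/4) — PASS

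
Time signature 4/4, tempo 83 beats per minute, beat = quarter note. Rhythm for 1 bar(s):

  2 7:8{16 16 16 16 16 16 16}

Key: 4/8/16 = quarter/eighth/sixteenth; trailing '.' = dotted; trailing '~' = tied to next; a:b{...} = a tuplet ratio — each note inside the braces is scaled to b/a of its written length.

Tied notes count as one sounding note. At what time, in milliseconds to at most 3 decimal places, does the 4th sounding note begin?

note 4 onset = 18/7b = 1858.864ms

1. 0.0ms @ 0 + 1445.783ms (2)
2. 1445.783ms @ 2 + 206.54ms (2/7)
3. 1652.324ms @ 16/7 + 206.54ms (2/7)
4. 1858.864ms @ 18/7 + 206.54ms (2/7)
5. 2065.404ms @ 20/7 + 206.54ms (2/7)
6. 2271.945ms @ 22/7 + 206.54ms (2/7)
7. 2478.485ms @ 24/7 + 206.54ms (2/7)
8. 2685.026ms @ 26/7 + 206.54ms (2/7)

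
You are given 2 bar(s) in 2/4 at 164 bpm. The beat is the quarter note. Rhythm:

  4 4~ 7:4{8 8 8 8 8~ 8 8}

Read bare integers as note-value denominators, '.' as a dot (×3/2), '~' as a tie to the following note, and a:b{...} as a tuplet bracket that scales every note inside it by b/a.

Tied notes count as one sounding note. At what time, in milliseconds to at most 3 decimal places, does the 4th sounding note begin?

note 4 onset = 18/7b = 940.767ms

1. 0.0ms @ 0 + 365.854ms (1)
2. 365.854ms @ 1 + 470.383ms (9/7)
3. 836.237ms @ 16/7 + 104.53ms (2/7)
4. 940.767ms @ 18/7 + 104.53ms (2/7)
5. 1045.296ms @ 20/7 + 104.53ms (2/7)
6. 1149.826ms @ 22/7 + 209.059ms (4/7)
7. 1358.885ms @ 26/7 + 104.53ms (2/7)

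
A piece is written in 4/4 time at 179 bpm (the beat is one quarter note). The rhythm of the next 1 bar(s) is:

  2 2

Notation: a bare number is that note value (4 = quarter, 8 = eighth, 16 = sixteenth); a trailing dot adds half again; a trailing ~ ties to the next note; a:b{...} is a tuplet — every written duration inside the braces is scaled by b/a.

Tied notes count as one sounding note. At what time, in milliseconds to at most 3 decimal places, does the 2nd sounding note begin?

1. 0.0ms @ 0 + 670.391ms (2)
2. 670.391ms @ 2 + 670.391ms (2)

note 2 onset = 2b = 670.391ms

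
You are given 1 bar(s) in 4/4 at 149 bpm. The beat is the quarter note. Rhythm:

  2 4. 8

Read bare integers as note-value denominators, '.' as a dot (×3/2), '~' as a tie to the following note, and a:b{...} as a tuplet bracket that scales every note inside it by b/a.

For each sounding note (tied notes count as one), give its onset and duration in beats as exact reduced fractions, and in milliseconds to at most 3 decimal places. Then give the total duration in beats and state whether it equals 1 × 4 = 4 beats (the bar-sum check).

1) 0.0ms=0b +805.369ms=2b
2) 805.369ms=2b +604.027ms=3/2b
3) 1409.396ms=7/2b +201.342ms=1/2b
Σ=4b of 4 (149bpm 4/4) — PASS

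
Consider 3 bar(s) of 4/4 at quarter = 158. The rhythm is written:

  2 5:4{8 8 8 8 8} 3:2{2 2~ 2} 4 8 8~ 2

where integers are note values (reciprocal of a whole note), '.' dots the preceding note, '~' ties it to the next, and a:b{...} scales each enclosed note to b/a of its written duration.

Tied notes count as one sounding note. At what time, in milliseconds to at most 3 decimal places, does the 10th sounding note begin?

1. 0.0ms @ 0 + 759.494ms (2)
2. 759.494ms @ 2 + 151.899ms (2/5)
3. 911.392ms @ 12/5 + 151.899ms (2/5)
4. 1063.291ms @ 14/5 + 151.899ms (2/5)
5. 1215.19ms @ 16/5 + 151.899ms (2/5)
6. 1367.089ms @ 18/5 + 151.899ms (2/5)
7. 1518.987ms @ 4 + 506.329ms (4/3)
8. 2025.316ms @ 16/3 + 1012.658ms (8/3)
9. 3037.975ms @ 8 + 379.747ms (1)
10. 3417.722ms @ 9 + 189.873ms (1/2)
11. 3607.595ms @ 19/2 + 949.367ms (5/2)

note 10 onset = 9b = 3417.722ms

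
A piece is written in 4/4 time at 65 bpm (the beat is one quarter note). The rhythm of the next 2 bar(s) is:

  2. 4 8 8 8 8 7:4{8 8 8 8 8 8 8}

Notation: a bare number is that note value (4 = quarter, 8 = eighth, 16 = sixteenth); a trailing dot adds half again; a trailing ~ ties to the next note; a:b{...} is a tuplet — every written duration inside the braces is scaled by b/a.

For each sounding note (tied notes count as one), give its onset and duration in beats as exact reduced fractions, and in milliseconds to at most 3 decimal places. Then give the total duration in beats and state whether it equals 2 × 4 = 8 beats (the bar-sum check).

1) 0.0ms=0b +2769.231ms=3b
2) 2769.231ms=3b +923.077ms=1b
3) 3692.308ms=4b +461.538ms=1/2b
4) 4153.846ms=9/2b +461.538ms=1/2b
5) 4615.385ms=5b +461.538ms=1/2b
6) 5076.923ms=11/2b +461.538ms=1/2b
7) 5538.462ms=6b +263.736ms=2/7b
8) 5802.198ms=44/7b +263.736ms=2/7b
9) 6065.934ms=46/7b +263.736ms=2/7b
10) 6329.67ms=48/7b +263.736ms=2/7b
11) 6593.407ms=50/7b +263.736ms=2/7b
12) 6857.143ms=52/7b +263.736ms=2/7b
13) 7120.879ms=54/7b +263.736ms=2/7b
Σ=8b of 8 (65bpm 4/4) — PASS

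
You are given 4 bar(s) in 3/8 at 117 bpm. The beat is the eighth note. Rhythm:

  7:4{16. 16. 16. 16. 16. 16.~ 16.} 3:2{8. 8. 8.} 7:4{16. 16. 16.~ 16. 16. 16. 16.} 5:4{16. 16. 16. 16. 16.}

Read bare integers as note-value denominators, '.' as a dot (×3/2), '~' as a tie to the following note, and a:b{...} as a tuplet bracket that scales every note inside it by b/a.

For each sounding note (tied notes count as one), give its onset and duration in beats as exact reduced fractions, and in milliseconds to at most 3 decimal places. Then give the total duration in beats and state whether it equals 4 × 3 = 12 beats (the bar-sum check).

1) 0.0ms=0b +219.78ms=3/7b
2) 219.78ms=3/7b +219.78ms=3/7b
3) 439.56ms=6/7b +219.78ms=3/7b
4) 659.341ms=9/7b +219.78ms=3/7b
5) 879.121ms=12/7b +219.78ms=3/7b
6) 1098.901ms=15/7b +439.56ms=6/7b
7) 1538.462ms=3b +512.821ms=1b
8) 2051.282ms=4b +512.821ms=1b
9) 2564.103ms=5b +512.821ms=1b
10) 3076.923ms=6b +219.78ms=3/7b
11) 3296.703ms=45/7b +219.78ms=3/7b
12) 3516.484ms=48/7b +439.56ms=6/7b
13) 3956.044ms=54/7b +219.78ms=3/7b
14) 4175.824ms=57/7b +219.78ms=3/7b
15) 4395.604ms=60/7b +219.78ms=3/7b
16) 4615.385ms=9b +307.692ms=3/5b
17) 4923.077ms=48/5b +307.692ms=3/5b
18) 5230.769ms=51/5b +307.692ms=3/5b
19) 5538.462ms=54/5b +307.692ms=3/5b
20) 5846.154ms=57/5b +307.692ms=3/5b
Σ=12b of 12 (117bpm 3/8) — PASS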